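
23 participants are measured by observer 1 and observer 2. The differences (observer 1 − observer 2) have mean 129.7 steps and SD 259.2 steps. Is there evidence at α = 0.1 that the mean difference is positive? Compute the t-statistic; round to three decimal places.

2.400

H0: μ_d = 0; H1: μ_d > 0 (paired t-test on the differences, right-tailed).
t = d̄/(s_d/√n) = 129.7/(259.2/√23) = 2.400
df = n − 1 = 22
p-value = P(T ≥ 2.400) ≈ 0.013
Since p ≈ 0.013 < α = 0.1, reject H0; the evidence is statistically significant.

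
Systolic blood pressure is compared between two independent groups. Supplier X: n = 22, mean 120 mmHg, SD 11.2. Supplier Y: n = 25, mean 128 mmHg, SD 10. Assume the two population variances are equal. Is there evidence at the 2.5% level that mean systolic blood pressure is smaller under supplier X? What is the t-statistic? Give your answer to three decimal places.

Let group 1 = supplier X, group 2 = supplier Y. H0: μ_1 = μ_2; H1: μ_1 < μ_2 (two-sample pooled-variance t-test, left-tailed).
s_p² = [(22−1)·11.2² + (25−1)·10²]/(22+25−2) = 111.872
t = (120 − 128)/√[111.872·(1/22 + 1/25)] = -2.587
df = n₁ + n₂ − 2 = 45
p-value = P(T ≤ -2.587) ≈ 0.0065
Since p ≈ 0.0065 < α = 0.025, reject H0; the data support H1.

-2.587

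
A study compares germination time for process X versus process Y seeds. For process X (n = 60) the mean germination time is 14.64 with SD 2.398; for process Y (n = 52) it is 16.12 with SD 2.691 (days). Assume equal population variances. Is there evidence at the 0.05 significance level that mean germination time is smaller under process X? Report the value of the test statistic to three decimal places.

Let group 1 = process X, group 2 = process Y. H0: μ_1 = μ_2; H1: μ_1 < μ_2 (two-sample pooled-variance t-test, left-tailed).
s_p² = [(60−1)·2.398² + (52−1)·2.691²]/(60+52−2) = 6.44172
t = (14.64 − 16.12)/√[6.44172·(1/60 + 1/52)] = -3.078
df = n₁ + n₂ − 2 = 110
p-value = P(T ≤ -3.078) ≈ 0.001
Since p ≈ 0.001 < α = 0.05, reject H0; the evidence is statistically significant.

-3.078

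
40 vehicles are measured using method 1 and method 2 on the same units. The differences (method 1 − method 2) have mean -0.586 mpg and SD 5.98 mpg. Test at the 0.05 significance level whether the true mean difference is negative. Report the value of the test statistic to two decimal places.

H0: μ_d = 0; H1: μ_d < 0 (paired t-test on the differences, left-tailed).
t = d̄/(s_d/√n) = -0.586/(5.98/√40) = -0.62
df = n − 1 = 39
p-value = P(T ≤ -0.62) ≈ 0.270
Since p ≈ 0.270 > α = 0.05, fail to reject H0; the data do not provide sufficient evidence against H0.

-0.62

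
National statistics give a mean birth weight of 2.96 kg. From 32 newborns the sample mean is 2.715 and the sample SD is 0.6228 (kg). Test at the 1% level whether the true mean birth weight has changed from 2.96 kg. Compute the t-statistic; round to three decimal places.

H0: μ = 2.96; H1: μ ≠ 2.96 (one-sample t-test, two-sided).
t = (x̄ − μ₀)/(s/√n) = (2.715 − 2.96)/(0.6228/√32) = -2.225
df = n − 1 = 31
Two-sided p-value ≈ 0.0335
Since p ≈ 0.0335 > α = 0.01, fail to reject H0; the evidence is not statistically significant.

-2.225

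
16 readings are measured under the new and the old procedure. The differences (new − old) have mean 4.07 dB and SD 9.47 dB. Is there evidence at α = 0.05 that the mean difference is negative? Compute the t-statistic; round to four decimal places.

1.7191

H0: μ_d = 0; H1: μ_d < 0 (paired t-test on the differences, left-tailed).
t = d̄/(s_d/√n) = 4.07/(9.47/√16) = 1.7191
df = n − 1 = 15
p-value = P(T ≤ 1.7191) ≈ 0.947
Since p ≈ 0.947 > α = 0.05, fail to reject H0; the evidence is not statistically significant.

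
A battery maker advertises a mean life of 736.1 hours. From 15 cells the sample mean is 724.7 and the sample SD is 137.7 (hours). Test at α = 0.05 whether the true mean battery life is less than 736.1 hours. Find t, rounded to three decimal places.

-0.321

H0: μ = 736.1; H1: μ < 736.1 (one-sample t-test, left-tailed).
t = (x̄ − μ₀)/(s/√n) = (724.7 − 736.1)/(137.7/√15) = -0.321
df = n − 1 = 14
p-value = P(T ≤ -0.321) ≈ 0.377
Since p ≈ 0.377 > α = 0.05, fail to reject H0; the evidence is not statistically significant.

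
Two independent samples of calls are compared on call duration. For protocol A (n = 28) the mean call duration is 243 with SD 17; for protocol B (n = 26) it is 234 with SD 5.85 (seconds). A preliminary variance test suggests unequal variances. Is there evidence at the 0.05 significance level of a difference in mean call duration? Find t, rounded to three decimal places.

2.638

Let group 1 = protocol A, group 2 = protocol B. H0: μ_1 = μ_2; H1: μ_1 ≠ μ_2 (Welch's two-sample t-test, two-sided).
t = (x̄_1 − x̄_2)/√(s_1²/n_1 + s_2²/n_2) = (243 − 234)/√(17²/28 + 5.85²/26) = 2.638
Welch–Satterthwaite df ≈ 33.73
Two-sided p-value ≈ 0.013
Since p ≈ 0.013 < α = 0.05, reject H0; the evidence is statistically significant.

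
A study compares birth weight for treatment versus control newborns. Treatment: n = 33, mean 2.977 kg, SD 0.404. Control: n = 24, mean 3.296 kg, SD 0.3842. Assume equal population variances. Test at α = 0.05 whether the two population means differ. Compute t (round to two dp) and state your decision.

t = -3.00; reject H0

Let group 1 = treatment, group 2 = control. H0: μ_1 = μ_2; H1: μ_1 ≠ μ_2 (two-sample pooled-variance t-test, two-sided).
s_p² = [(33−1)·0.404² + (24−1)·0.3842²]/(33+24−2) = 0.15669
t = (2.977 − 3.296)/√[0.15669·(1/33 + 1/24)] = -3.00
df = n₁ + n₂ − 2 = 55
Two-sided p-value ≈ 0.004
Since p ≈ 0.004 < α = 0.05, reject H0; the data support H1.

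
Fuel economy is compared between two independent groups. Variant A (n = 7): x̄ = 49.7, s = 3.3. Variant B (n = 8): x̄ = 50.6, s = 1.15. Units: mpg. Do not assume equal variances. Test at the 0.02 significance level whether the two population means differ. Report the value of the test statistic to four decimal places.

-0.6860

Let group 1 = variant A, group 2 = variant B. H0: μ_1 = μ_2; H1: μ_1 ≠ μ_2 (Welch's two-sample t-test, two-sided).
t = (x̄_1 − x̄_2)/√(s_1²/n_1 + s_2²/n_2) = (49.7 − 50.6)/√(3.3²/7 + 1.15²/8) = -0.6860
Welch–Satterthwaite df ≈ 7.27
Two-sided p-value ≈ 0.5140
Since p ≈ 0.5140 > α = 0.02, fail to reject H0; the evidence is not statistically significant.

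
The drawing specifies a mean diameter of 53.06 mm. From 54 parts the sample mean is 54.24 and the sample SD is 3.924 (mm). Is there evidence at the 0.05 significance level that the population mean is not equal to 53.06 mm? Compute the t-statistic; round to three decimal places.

2.210

H0: μ = 53.06; H1: μ ≠ 53.06 (one-sample t-test, two-sided).
t = (x̄ − μ₀)/(s/√n) = (54.24 − 53.06)/(3.924/√54) = 2.210
df = n − 1 = 53
Two-sided p-value ≈ 0.0315
Since p ≈ 0.0315 < α = 0.05, reject H0; the data support H1.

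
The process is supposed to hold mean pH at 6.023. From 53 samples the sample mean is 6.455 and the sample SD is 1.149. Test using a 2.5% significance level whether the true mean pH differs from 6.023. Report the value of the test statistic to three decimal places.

H0: μ = 6.023; H1: μ ≠ 6.023 (one-sample t-test, two-sided).
t = (x̄ − μ₀)/(s/√n) = (6.455 − 6.023)/(1.149/√53) = 2.737
df = n − 1 = 52
Two-sided p-value ≈ 0.008
Since p ≈ 0.008 < α = 0.025, reject H0; the data support H1.

2.737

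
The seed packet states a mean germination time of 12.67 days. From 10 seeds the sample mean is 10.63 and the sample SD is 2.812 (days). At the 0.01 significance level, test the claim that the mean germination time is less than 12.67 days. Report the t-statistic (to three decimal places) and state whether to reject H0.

H0: μ = 12.67; H1: μ < 12.67 (one-sample t-test, left-tailed).
t = (x̄ − μ₀)/(s/√n) = (10.63 − 12.67)/(2.812/√10) = -2.294
df = n − 1 = 9
p-value = P(T ≤ -2.294) ≈ 0.0237
Since p ≈ 0.0237 > α = 0.01, fail to reject H0; the data do not provide sufficient evidence against H0.

t = -2.294; fail to reject H0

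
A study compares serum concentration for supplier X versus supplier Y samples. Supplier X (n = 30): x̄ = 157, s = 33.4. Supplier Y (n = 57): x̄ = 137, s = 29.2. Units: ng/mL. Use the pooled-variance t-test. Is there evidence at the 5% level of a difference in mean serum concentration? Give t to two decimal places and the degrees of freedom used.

Let group 1 = supplier X, group 2 = supplier Y. H0: μ_1 = μ_2; H1: μ_1 ≠ μ_2 (two-sample pooled-variance t-test, two-sided).
s_p² = [(30−1)·33.4² + (57−1)·29.2²]/(30+57−2) = 942.342
t = (157 − 137)/√[942.342·(1/30 + 1/57)] = 2.89
df = n₁ + n₂ − 2 = 85
Two-sided p-value ≈ 0.005
Since p ≈ 0.005 < α = 0.05, reject H0; the data support H1.

t = 2.89, df = 85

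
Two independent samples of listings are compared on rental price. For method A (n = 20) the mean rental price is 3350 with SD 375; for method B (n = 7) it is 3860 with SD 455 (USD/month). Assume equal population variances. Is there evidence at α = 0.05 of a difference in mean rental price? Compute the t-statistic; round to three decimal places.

-2.935

Let group 1 = method A, group 2 = method B. H0: μ_1 = μ_2; H1: μ_1 ≠ μ_2 (two-sample pooled-variance t-test, two-sided).
s_p² = [(20−1)·375² + (7−1)·455²]/(20+7−2) = 156561
t = (3350 − 3860)/√[156561·(1/20 + 1/7)] = -2.935
df = n₁ + n₂ − 2 = 25
Two-sided p-value ≈ 0.0071
Since p ≈ 0.0071 < α = 0.05, reject H0; the evidence is statistically significant.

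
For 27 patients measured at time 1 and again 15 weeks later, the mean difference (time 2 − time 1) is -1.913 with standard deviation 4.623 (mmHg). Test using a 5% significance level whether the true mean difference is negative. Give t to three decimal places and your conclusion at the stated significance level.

H0: μ_d = 0; H1: μ_d < 0 (paired t-test on the differences, left-tailed).
t = d̄/(s_d/√n) = -1.913/(4.623/√27) = -2.150
df = n − 1 = 26
p-value = P(T ≤ -2.150) ≈ 0.0205
Since p ≈ 0.0205 < α = 0.05, reject H0; the data support H1.

t = -2.150; reject H0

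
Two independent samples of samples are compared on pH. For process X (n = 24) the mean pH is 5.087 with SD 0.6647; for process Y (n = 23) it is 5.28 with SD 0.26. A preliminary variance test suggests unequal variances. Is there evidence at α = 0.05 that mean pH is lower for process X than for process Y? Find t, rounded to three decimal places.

Let group 1 = process X, group 2 = process Y. H0: μ_1 = μ_2; H1: μ_1 < μ_2 (Welch's two-sample t-test, left-tailed).
t = (x̄_1 − x̄_2)/√(s_1²/n_1 + s_2²/n_2) = (5.087 − 5.28)/√(0.6647²/24 + 0.26²/23) = -1.321
Welch–Satterthwaite df ≈ 30.13
p-value = P(T ≤ -1.321) ≈ 0.098
Since p ≈ 0.098 > α = 0.05, fail to reject H0; the data do not provide sufficient evidence against H0.

-1.321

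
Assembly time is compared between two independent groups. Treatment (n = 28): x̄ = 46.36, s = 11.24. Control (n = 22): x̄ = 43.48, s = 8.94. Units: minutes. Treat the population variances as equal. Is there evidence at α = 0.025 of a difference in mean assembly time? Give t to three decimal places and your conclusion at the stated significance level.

t = 0.982; fail to reject H0

Let group 1 = treatment, group 2 = control. H0: μ_1 = μ_2; H1: μ_1 ≠ μ_2 (two-sample pooled-variance t-test, two-sided).
s_p² = [(28−1)·11.24² + (22−1)·8.94²]/(28+22−2) = 106.031
t = (46.36 − 43.48)/√[106.031·(1/28 + 1/22)] = 0.982
df = n₁ + n₂ − 2 = 48
Two-sided p-value ≈ 0.3312
Since p ≈ 0.3312 > α = 0.025, fail to reject H0; the data do not provide sufficient evidence against H0.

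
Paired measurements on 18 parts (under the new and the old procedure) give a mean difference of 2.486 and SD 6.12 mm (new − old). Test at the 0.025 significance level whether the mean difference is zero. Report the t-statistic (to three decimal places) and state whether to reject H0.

t = 1.723; fail to reject H0

H0: μ_d = 0; H1: μ_d ≠ 0 (paired t-test on the differences, two-sided).
t = d̄/(s_d/√n) = 2.486/(6.12/√18) = 1.723
df = n − 1 = 17
Two-sided p-value ≈ 0.103
Since p ≈ 0.103 > α = 0.025, fail to reject H0; the data do not provide sufficient evidence against H0.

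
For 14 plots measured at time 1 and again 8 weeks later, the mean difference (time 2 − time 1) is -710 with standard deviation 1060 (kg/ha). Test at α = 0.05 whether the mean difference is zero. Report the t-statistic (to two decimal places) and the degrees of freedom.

H0: μ_d = 0; H1: μ_d ≠ 0 (paired t-test on the differences, two-sided).
t = d̄/(s_d/√n) = -710/(1060/√14) = -2.51
df = n − 1 = 13
Two-sided p-value ≈ 0.0263
Since p ≈ 0.0263 < α = 0.05, reject H0; the data support H1.

t = -2.51, df = 13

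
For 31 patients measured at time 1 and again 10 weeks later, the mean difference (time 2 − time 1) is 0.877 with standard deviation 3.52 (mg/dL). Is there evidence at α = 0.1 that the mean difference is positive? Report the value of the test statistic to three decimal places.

H0: μ_d = 0; H1: μ_d > 0 (paired t-test on the differences, right-tailed).
t = d̄/(s_d/√n) = 0.877/(3.52/√31) = 1.387
df = n − 1 = 30
p-value = P(T ≥ 1.387) ≈ 0.0878
Since p ≈ 0.0878 < α = 0.1, reject H0; the data support H1.

1.387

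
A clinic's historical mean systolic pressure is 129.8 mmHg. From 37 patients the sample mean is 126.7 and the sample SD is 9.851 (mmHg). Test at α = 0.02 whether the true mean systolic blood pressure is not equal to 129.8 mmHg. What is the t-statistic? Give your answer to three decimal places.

-1.914

H0: μ = 129.8; H1: μ ≠ 129.8 (one-sample t-test, two-sided).
t = (x̄ − μ₀)/(s/√n) = (126.7 − 129.8)/(9.851/√37) = -1.914
df = n − 1 = 36
Two-sided p-value ≈ 0.064
Since p ≈ 0.064 > α = 0.02, fail to reject H0; the data do not provide sufficient evidence against H0.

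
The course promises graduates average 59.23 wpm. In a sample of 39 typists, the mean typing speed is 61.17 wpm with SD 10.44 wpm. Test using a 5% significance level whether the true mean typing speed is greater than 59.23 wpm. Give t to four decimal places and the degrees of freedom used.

t = 1.1605, df = 38

H0: μ = 59.23; H1: μ > 59.23 (one-sample t-test, right-tailed).
t = (x̄ − μ₀)/(s/√n) = (61.17 − 59.23)/(10.44/√39) = 1.1605
df = n − 1 = 38
p-value = P(T ≥ 1.1605) ≈ 0.1265
Since p ≈ 0.1265 > α = 0.05, fail to reject H0; the data do not provide sufficient evidence against H0.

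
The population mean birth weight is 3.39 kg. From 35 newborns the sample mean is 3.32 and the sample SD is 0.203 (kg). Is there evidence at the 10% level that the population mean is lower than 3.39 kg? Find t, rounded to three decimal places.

H0: μ = 3.39; H1: μ < 3.39 (one-sample t-test, left-tailed).
t = (x̄ − μ₀)/(s/√n) = (3.32 − 3.39)/(0.203/√35) = -2.040
df = n − 1 = 34
p-value = P(T ≤ -2.040) ≈ 0.0246
Since p ≈ 0.0246 < α = 0.1, reject H0; the data support H1.

-2.040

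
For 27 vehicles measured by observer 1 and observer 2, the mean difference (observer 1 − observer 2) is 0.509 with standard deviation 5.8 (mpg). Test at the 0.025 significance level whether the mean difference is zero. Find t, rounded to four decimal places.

0.4560

H0: μ_d = 0; H1: μ_d ≠ 0 (paired t-test on the differences, two-sided).
t = d̄/(s_d/√n) = 0.509/(5.8/√27) = 0.4560
df = n − 1 = 26
Two-sided p-value ≈ 0.6522
Since p ≈ 0.6522 > α = 0.025, fail to reject H0; the data do not provide sufficient evidence against H0.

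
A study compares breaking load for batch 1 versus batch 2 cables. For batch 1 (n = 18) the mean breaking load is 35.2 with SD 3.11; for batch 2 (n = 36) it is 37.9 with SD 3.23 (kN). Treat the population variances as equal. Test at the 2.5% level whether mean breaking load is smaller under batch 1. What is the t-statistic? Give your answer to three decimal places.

-2.931

Let group 1 = batch 1, group 2 = batch 2. H0: μ_1 = μ_2; H1: μ_1 < μ_2 (two-sample pooled-variance t-test, left-tailed).
s_p² = [(18−1)·3.11² + (36−1)·3.23²]/(18+36−2) = 10.1842
t = (35.2 − 37.9)/√[10.1842·(1/18 + 1/36)] = -2.931
df = n₁ + n₂ − 2 = 52
p-value = P(T ≤ -2.931) ≈ 0.003
Since p ≈ 0.003 < α = 0.025, reject H0; the evidence is statistically significant.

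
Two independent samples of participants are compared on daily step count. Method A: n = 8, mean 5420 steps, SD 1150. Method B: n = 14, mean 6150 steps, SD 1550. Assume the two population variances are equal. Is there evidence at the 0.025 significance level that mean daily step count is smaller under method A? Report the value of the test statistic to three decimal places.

-1.158

Let group 1 = method A, group 2 = method B. H0: μ_1 = μ_2; H1: μ_1 < μ_2 (two-sample pooled-variance t-test, left-tailed).
s_p² = [(8−1)·1150² + (14−1)·1550²]/(8+14−2) = 2024500
t = (5420 − 6150)/√[2024500·(1/8 + 1/14)] = -1.158
df = n₁ + n₂ − 2 = 20
p-value = P(T ≤ -1.158) ≈ 0.1303
Since p ≈ 0.1303 > α = 0.025, fail to reject H0; the data do not provide sufficient evidence against H0.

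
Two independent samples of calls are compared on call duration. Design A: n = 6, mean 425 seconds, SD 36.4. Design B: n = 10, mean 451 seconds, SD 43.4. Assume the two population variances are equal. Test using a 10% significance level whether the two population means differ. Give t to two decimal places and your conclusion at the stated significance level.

t = -1.23; fail to reject H0

Let group 1 = design A, group 2 = design B. H0: μ_1 = μ_2; H1: μ_1 ≠ μ_2 (two-sample pooled-variance t-test, two-sided).
s_p² = [(6−1)·36.4² + (10−1)·43.4²]/(6+10−2) = 1684.06
t = (425 − 451)/√[1684.06·(1/6 + 1/10)] = -1.23
df = n₁ + n₂ − 2 = 14
Two-sided p-value ≈ 0.240
Since p ≈ 0.240 > α = 0.1, fail to reject H0; the evidence is not statistically significant.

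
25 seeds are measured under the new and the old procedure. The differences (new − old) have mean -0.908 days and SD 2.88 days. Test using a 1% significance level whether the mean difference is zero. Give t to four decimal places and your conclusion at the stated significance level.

t = -1.5764; fail to reject H0

H0: μ_d = 0; H1: μ_d ≠ 0 (paired t-test on the differences, two-sided).
t = d̄/(s_d/√n) = -0.908/(2.88/√25) = -1.5764
df = n − 1 = 24
Two-sided p-value ≈ 0.1280
Since p ≈ 0.1280 > α = 0.01, fail to reject H0; the evidence is not statistically significant.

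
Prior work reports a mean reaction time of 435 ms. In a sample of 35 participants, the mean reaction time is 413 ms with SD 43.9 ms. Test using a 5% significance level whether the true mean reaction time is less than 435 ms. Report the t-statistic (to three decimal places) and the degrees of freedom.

H0: μ = 435; H1: μ < 435 (one-sample t-test, left-tailed).
t = (x̄ − μ₀)/(s/√n) = (413 − 435)/(43.9/√35) = -2.965
df = n − 1 = 34
p-value = P(T ≤ -2.965) ≈ 0.0028
Since p ≈ 0.0028 < α = 0.05, reject H0; the data support H1.

t = -2.965, df = 34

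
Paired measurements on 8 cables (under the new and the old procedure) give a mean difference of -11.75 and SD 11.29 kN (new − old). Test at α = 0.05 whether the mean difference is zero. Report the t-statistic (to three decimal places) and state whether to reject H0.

t = -2.944; reject H0

H0: μ_d = 0; H1: μ_d ≠ 0 (paired t-test on the differences, two-sided).
t = d̄/(s_d/√n) = -11.75/(11.29/√8) = -2.944
df = n − 1 = 7
Two-sided p-value ≈ 0.0216
Since p ≈ 0.0216 < α = 0.05, reject H0; the data support H1.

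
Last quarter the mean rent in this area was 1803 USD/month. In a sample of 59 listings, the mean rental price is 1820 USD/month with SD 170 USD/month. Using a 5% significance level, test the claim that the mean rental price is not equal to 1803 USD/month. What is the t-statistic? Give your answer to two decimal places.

H0: μ = 1803; H1: μ ≠ 1803 (one-sample t-test, two-sided).
t = (x̄ − μ₀)/(s/√n) = (1820 − 1803)/(170/√59) = 0.77
df = n − 1 = 58
Two-sided p-value ≈ 0.4455
Since p ≈ 0.4455 > α = 0.05, fail to reject H0; the data do not provide sufficient evidence against H0.

0.77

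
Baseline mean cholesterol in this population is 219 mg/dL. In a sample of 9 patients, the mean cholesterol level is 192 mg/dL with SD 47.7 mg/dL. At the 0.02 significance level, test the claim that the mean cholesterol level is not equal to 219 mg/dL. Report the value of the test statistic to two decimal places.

-1.70

H0: μ = 219; H1: μ ≠ 219 (one-sample t-test, two-sided).
t = (x̄ − μ₀)/(s/√n) = (192 − 219)/(47.7/√9) = -1.70
df = n − 1 = 8
Two-sided p-value ≈ 0.128
Since p ≈ 0.128 > α = 0.02, fail to reject H0; the evidence is not statistically significant.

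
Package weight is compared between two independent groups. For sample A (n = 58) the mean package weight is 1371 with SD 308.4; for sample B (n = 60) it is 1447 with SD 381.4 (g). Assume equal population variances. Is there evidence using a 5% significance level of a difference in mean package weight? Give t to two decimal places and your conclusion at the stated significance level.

t = -1.19; fail to reject H0

Let group 1 = sample A, group 2 = sample B. H0: μ_1 = μ_2; H1: μ_1 ≠ μ_2 (two-sample pooled-variance t-test, two-sided).
s_p² = [(58−1)·308.4² + (60−1)·381.4²]/(58+60−2) = 120722
t = (1371 − 1447)/√[120722·(1/58 + 1/60)] = -1.19
df = n₁ + n₂ − 2 = 116
Two-sided p-value ≈ 0.237
Since p ≈ 0.237 > α = 0.05, fail to reject H0; the data do not provide sufficient evidence against H0.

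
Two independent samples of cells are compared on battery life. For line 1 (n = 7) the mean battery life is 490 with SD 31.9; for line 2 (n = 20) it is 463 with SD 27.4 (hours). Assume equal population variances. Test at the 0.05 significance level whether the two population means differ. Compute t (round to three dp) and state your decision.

t = 2.154; reject H0

Let group 1 = line 1, group 2 = line 2. H0: μ_1 = μ_2; H1: μ_1 ≠ μ_2 (two-sample pooled-variance t-test, two-sided).
s_p² = [(7−1)·31.9² + (20−1)·27.4²]/(7+20−2) = 814.804
t = (490 − 463)/√[814.804·(1/7 + 1/20)] = 2.154
df = n₁ + n₂ − 2 = 25
Two-sided p-value ≈ 0.041
Since p ≈ 0.041 < α = 0.05, reject H0; the data support H1.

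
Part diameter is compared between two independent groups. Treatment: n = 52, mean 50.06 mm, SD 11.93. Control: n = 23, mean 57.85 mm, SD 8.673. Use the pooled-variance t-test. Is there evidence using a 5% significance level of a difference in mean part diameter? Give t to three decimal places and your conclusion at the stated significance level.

Let group 1 = treatment, group 2 = control. H0: μ_1 = μ_2; H1: μ_1 ≠ μ_2 (two-sample pooled-variance t-test, two-sided).
s_p² = [(52−1)·11.93² + (23−1)·8.673²]/(52+23−2) = 122.102
t = (50.06 − 57.85)/√[122.102·(1/52 + 1/23)] = -2.815
df = n₁ + n₂ − 2 = 73
Two-sided p-value ≈ 0.0063
Since p ≈ 0.0063 < α = 0.05, reject H0; the evidence is statistically significant.

t = -2.815; reject H0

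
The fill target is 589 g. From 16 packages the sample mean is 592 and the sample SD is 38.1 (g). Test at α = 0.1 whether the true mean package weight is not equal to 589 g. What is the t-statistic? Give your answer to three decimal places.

0.315

H0: μ = 589; H1: μ ≠ 589 (one-sample t-test, two-sided).
t = (x̄ − μ₀)/(s/√n) = (592 − 589)/(38.1/√16) = 0.315
df = n − 1 = 15
Two-sided p-value ≈ 0.7571
Since p ≈ 0.7571 > α = 0.1, fail to reject H0; the data do not provide sufficient evidence against H0.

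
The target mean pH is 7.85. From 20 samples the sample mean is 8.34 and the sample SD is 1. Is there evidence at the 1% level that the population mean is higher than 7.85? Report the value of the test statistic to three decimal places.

H0: μ = 7.85; H1: μ > 7.85 (one-sample t-test, right-tailed).
t = (x̄ − μ₀)/(s/√n) = (8.34 − 7.85)/(1/√20) = 2.191
df = n − 1 = 19
p-value = P(T ≥ 2.191) ≈ 0.0205
Since p ≈ 0.0205 > α = 0.01, fail to reject H0; the data do not provide sufficient evidence against H0.

2.191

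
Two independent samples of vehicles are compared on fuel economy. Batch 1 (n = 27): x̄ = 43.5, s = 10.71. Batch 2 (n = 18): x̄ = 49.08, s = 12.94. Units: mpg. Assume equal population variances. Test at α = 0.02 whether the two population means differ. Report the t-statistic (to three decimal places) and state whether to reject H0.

Let group 1 = batch 1, group 2 = batch 2. H0: μ_1 = μ_2; H1: μ_1 ≠ μ_2 (two-sample pooled-variance t-test, two-sided).
s_p² = [(27−1)·10.71² + (18−1)·12.94²]/(27+18−2) = 135.555
t = (43.5 − 49.08)/√[135.555·(1/27 + 1/18)] = -1.575
df = n₁ + n₂ − 2 = 43
Two-sided p-value ≈ 0.123
Since p ≈ 0.123 > α = 0.02, fail to reject H0; the evidence is not statistically significant.

t = -1.575; fail to reject H0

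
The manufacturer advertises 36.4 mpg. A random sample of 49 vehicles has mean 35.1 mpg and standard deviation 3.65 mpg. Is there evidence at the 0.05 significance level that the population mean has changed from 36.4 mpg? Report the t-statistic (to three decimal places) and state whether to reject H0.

H0: μ = 36.4; H1: μ ≠ 36.4 (one-sample t-test, two-sided).
t = (x̄ − μ₀)/(s/√n) = (35.1 − 36.4)/(3.65/√49) = -2.493
df = n − 1 = 48
Two-sided p-value ≈ 0.0162
Since p ≈ 0.0162 < α = 0.05, reject H0; the data support H1.

t = -2.493; reject H0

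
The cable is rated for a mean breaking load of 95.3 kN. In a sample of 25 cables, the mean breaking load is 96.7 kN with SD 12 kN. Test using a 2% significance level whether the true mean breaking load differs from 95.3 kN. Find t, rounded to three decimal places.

H0: μ = 95.3; H1: μ ≠ 95.3 (one-sample t-test, two-sided).
t = (x̄ − μ₀)/(s/√n) = (96.7 − 95.3)/(12/√25) = 0.583
df = n − 1 = 24
Two-sided p-value ≈ 0.565
Since p ≈ 0.565 > α = 0.02, fail to reject H0; the data do not provide sufficient evidence against H0.

0.583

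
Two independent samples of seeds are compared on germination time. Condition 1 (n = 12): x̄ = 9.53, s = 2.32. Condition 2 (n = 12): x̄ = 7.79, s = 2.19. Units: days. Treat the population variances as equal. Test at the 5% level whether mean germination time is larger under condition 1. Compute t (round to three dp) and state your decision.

t = 1.889; reject H0

Let group 1 = condition 1, group 2 = condition 2. H0: μ_1 = μ_2; H1: μ_1 > μ_2 (two-sample pooled-variance t-test, right-tailed).
s_p² = [(12−1)·2.32² + (12−1)·2.19²]/(12+12−2) = 5.08925
t = (9.53 − 7.79)/√[5.08925·(1/12 + 1/12)] = 1.889
df = n₁ + n₂ − 2 = 22
p-value = P(T ≥ 1.889) ≈ 0.036
Since p ≈ 0.036 < α = 0.05, reject H0; the evidence is statistically significant.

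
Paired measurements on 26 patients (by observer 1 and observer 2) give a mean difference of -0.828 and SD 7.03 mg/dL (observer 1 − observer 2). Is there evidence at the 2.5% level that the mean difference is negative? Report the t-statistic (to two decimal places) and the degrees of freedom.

t = -0.60, df = 25

H0: μ_d = 0; H1: μ_d < 0 (paired t-test on the differences, left-tailed).
t = d̄/(s_d/√n) = -0.828/(7.03/√26) = -0.60
df = n − 1 = 25
p-value = P(T ≤ -0.60) ≈ 0.2768
Since p ≈ 0.2768 > α = 0.025, fail to reject H0; the evidence is not statistically significant.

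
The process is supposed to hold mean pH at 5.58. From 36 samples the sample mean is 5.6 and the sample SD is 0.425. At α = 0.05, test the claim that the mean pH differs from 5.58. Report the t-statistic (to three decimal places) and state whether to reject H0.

t = 0.282; fail to reject H0

H0: μ = 5.58; H1: μ ≠ 5.58 (one-sample t-test, two-sided).
t = (x̄ − μ₀)/(s/√n) = (5.6 − 5.58)/(0.425/√36) = 0.282
df = n − 1 = 35
Two-sided p-value ≈ 0.7793
Since p ≈ 0.7793 > α = 0.05, fail to reject H0; the data do not provide sufficient evidence against H0.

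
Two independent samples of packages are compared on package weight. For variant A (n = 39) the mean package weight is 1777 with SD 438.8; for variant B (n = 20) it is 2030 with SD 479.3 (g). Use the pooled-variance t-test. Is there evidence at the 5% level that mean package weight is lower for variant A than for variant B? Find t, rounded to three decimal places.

Let group 1 = variant A, group 2 = variant B. H0: μ_1 = μ_2; H1: μ_1 < μ_2 (two-sample pooled-variance t-test, left-tailed).
s_p² = [(39−1)·438.8² + (20−1)·479.3²]/(39+20−2) = 204940
t = (1777 − 2030)/√[204940·(1/39 + 1/20)] = -2.032
df = n₁ + n₂ − 2 = 57
p-value = P(T ≤ -2.032) ≈ 0.0234
Since p ≈ 0.0234 < α = 0.05, reject H0; the data support H1.

-2.032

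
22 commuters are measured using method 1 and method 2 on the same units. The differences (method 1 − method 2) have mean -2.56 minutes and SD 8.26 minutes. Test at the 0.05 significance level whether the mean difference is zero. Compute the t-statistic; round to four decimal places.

H0: μ_d = 0; H1: μ_d ≠ 0 (paired t-test on the differences, two-sided).
t = d̄/(s_d/√n) = -2.56/(8.26/√22) = -1.4537
df = n − 1 = 21
Two-sided p-value ≈ 0.1608
Since p ≈ 0.1608 > α = 0.05, fail to reject H0; the evidence is not statistically significant.

-1.4537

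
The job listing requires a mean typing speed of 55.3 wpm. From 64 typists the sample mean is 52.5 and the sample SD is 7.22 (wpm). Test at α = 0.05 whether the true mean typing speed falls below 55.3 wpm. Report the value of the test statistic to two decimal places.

-3.10

H0: μ = 55.3; H1: μ < 55.3 (one-sample t-test, left-tailed).
t = (x̄ − μ₀)/(s/√n) = (52.5 − 55.3)/(7.22/√64) = -3.10
df = n − 1 = 63
p-value = P(T ≤ -3.10) ≈ 0.001
Since p ≈ 0.001 < α = 0.05, reject H0; the evidence is statistically significant.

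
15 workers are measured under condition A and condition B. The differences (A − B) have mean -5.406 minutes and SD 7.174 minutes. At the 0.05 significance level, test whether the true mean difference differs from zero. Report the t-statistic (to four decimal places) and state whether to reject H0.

t = -2.9185; reject H0

H0: μ_d = 0; H1: μ_d ≠ 0 (paired t-test on the differences, two-sided).
t = d̄/(s_d/√n) = -5.406/(7.174/√15) = -2.9185
df = n − 1 = 14
Two-sided p-value ≈ 0.011
Since p ≈ 0.011 < α = 0.05, reject H0; the data support H1.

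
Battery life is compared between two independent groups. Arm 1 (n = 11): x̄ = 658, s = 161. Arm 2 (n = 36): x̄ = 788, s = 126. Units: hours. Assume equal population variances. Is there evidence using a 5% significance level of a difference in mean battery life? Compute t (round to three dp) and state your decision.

Let group 1 = arm 1, group 2 = arm 2. H0: μ_1 = μ_2; H1: μ_1 ≠ μ_2 (two-sample pooled-variance t-test, two-sided).
s_p² = [(11−1)·161² + (36−1)·126²]/(11+36−2) = 18108.2
t = (658 − 788)/√[18108.2·(1/11 + 1/36)] = -2.804
df = n₁ + n₂ − 2 = 45
Two-sided p-value ≈ 0.0074
Since p ≈ 0.0074 < α = 0.05, reject H0; the data support H1.

t = -2.804; reject H0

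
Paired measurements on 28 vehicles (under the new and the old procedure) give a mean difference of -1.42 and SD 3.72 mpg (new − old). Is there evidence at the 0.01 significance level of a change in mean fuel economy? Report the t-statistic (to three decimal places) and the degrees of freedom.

t = -2.020, df = 27

H0: μ_d = 0; H1: μ_d ≠ 0 (paired t-test on the differences, two-sided).
t = d̄/(s_d/√n) = -1.42/(3.72/√28) = -2.020
df = n − 1 = 27
Two-sided p-value ≈ 0.0534
Since p ≈ 0.0534 > α = 0.01, fail to reject H0; the data do not provide sufficient evidence against H0.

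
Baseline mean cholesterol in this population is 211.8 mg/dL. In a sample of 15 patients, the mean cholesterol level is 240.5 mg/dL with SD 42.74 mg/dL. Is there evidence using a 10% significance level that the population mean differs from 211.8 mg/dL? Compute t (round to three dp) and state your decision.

H0: μ = 211.8; H1: μ ≠ 211.8 (one-sample t-test, two-sided).
t = (x̄ − μ₀)/(s/√n) = (240.5 − 211.8)/(42.74/√15) = 2.601
df = n − 1 = 14
Two-sided p-value ≈ 0.021
Since p ≈ 0.021 < α = 0.1, reject H0; the data support H1.

t = 2.601; reject H0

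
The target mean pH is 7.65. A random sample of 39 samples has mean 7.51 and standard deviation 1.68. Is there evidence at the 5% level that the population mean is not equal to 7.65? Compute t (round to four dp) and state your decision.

t = -0.5204; fail to reject H0

H0: μ = 7.65; H1: μ ≠ 7.65 (one-sample t-test, two-sided).
t = (x̄ − μ₀)/(s/√n) = (7.51 − 7.65)/(1.68/√39) = -0.5204
df = n − 1 = 38
Two-sided p-value ≈ 0.6058
Since p ≈ 0.6058 > α = 0.05, fail to reject H0; the evidence is not statistically significant.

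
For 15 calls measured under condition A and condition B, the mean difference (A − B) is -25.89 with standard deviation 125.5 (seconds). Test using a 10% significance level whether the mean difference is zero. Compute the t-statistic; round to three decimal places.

H0: μ_d = 0; H1: μ_d ≠ 0 (paired t-test on the differences, two-sided).
t = d̄/(s_d/√n) = -25.89/(125.5/√15) = -0.799
df = n − 1 = 14
Two-sided p-value ≈ 0.438
Since p ≈ 0.438 > α = 0.1, fail to reject H0; the data do not provide sufficient evidence against H0.

-0.799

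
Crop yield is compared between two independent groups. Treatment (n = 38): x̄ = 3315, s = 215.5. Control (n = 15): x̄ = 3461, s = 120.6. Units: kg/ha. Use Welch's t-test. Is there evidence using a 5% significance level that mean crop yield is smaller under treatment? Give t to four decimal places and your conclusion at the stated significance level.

Let group 1 = treatment, group 2 = control. H0: μ_1 = μ_2; H1: μ_1 < μ_2 (Welch's two-sample t-test, left-tailed).
t = (x̄_1 − x̄_2)/√(s_1²/n_1 + s_2²/n_2) = (3315 − 3461)/√(215.5²/38 + 120.6²/15) = -3.1186
Welch–Satterthwaite df ≈ 44.68
p-value = P(T ≤ -3.1186) ≈ 0.002
Since p ≈ 0.002 < α = 0.05, reject H0; the evidence is statistically significant.

t = -3.1186; reject H0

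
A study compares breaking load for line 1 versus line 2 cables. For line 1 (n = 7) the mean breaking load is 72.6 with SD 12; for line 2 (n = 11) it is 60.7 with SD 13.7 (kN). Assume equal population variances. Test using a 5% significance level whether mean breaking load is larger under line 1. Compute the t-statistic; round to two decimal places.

1.88

Let group 1 = line 1, group 2 = line 2. H0: μ_1 = μ_2; H1: μ_1 > μ_2 (two-sample pooled-variance t-test, right-tailed).
s_p² = [(7−1)·12² + (11−1)·13.7²]/(7+11−2) = 171.306
t = (72.6 − 60.7)/√[171.306·(1/7 + 1/11)] = 1.88
df = n₁ + n₂ − 2 = 16
p-value = P(T ≥ 1.88) ≈ 0.039
Since p ≈ 0.039 < α = 0.05, reject H0; the data support H1.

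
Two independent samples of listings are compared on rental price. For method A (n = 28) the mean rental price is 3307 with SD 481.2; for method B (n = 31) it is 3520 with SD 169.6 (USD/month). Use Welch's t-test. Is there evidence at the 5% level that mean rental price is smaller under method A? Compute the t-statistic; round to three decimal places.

-2.221

Let group 1 = method A, group 2 = method B. H0: μ_1 = μ_2; H1: μ_1 < μ_2 (Welch's two-sample t-test, left-tailed).
t = (x̄_1 − x̄_2)/√(s_1²/n_1 + s_2²/n_2) = (3307 − 3520)/√(481.2²/28 + 169.6²/31) = -2.221
Welch–Satterthwaite df ≈ 33.02
p-value = P(T ≤ -2.221) ≈ 0.0167
Since p ≈ 0.0167 < α = 0.05, reject H0; the evidence is statistically significant.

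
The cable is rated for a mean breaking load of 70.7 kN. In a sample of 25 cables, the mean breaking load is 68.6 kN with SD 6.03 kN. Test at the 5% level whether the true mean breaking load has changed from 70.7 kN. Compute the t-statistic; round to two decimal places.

H0: μ = 70.7; H1: μ ≠ 70.7 (one-sample t-test, two-sided).
t = (x̄ − μ₀)/(s/√n) = (68.6 − 70.7)/(6.03/√25) = -1.74
df = n − 1 = 24
Two-sided p-value ≈ 0.0944
Since p ≈ 0.0944 > α = 0.05, fail to reject H0; the data do not provide sufficient evidence against H0.

-1.74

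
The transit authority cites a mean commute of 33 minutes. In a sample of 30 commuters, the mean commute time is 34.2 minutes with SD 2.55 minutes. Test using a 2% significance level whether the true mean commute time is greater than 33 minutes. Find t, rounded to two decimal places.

H0: μ = 33; H1: μ > 33 (one-sample t-test, right-tailed).
t = (x̄ − μ₀)/(s/√n) = (34.2 − 33)/(2.55/√30) = 2.58
df = n − 1 = 29
p-value = P(T ≥ 2.58) ≈ 0.008
Since p ≈ 0.008 < α = 0.02, reject H0; the evidence is statistically significant.

2.58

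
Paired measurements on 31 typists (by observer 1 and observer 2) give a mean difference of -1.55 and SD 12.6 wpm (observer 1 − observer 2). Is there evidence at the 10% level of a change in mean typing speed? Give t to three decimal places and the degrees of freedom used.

t = -0.685, df = 30

H0: μ_d = 0; H1: μ_d ≠ 0 (paired t-test on the differences, two-sided).
t = d̄/(s_d/√n) = -1.55/(12.6/√31) = -0.685
df = n − 1 = 30
Two-sided p-value ≈ 0.4987
Since p ≈ 0.4987 > α = 0.1, fail to reject H0; the data do not provide sufficient evidence against H0.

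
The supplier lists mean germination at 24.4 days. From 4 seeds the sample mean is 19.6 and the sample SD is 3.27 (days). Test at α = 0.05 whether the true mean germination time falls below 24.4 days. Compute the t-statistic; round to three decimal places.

-2.936

H0: μ = 24.4; H1: μ < 24.4 (one-sample t-test, left-tailed).
t = (x̄ − μ₀)/(s/√n) = (19.6 − 24.4)/(3.27/√4) = -2.936
df = n − 1 = 3
p-value = P(T ≤ -2.936) ≈ 0.030
Since p ≈ 0.030 < α = 0.05, reject H0; the evidence is statistically significant.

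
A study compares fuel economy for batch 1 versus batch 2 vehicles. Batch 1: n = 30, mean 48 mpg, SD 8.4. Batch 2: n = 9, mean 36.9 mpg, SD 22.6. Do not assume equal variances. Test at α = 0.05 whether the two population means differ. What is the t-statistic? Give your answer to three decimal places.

1.444

Let group 1 = batch 1, group 2 = batch 2. H0: μ_1 = μ_2; H1: μ_1 ≠ μ_2 (Welch's two-sample t-test, two-sided).
t = (x̄_1 − x̄_2)/√(s_1²/n_1 + s_2²/n_2) = (48 − 36.9)/√(8.4²/30 + 22.6²/9) = 1.444
Welch–Satterthwaite df ≈ 8.67
Two-sided p-value ≈ 0.1839
Since p ≈ 0.1839 > α = 0.05, fail to reject H0; the evidence is not statistically significant.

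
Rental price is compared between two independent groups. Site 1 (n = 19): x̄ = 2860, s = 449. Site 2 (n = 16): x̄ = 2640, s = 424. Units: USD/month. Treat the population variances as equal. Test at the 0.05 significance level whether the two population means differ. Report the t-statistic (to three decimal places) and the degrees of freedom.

Let group 1 = site 1, group 2 = site 2. H0: μ_1 = μ_2; H1: μ_1 ≠ μ_2 (two-sample pooled-variance t-test, two-sided).
s_p² = [(19−1)·449² + (16−1)·424²]/(19+16−2) = 191681
t = (2860 − 2640)/√[191681·(1/19 + 1/16)] = 1.481
df = n₁ + n₂ − 2 = 33
Two-sided p-value ≈ 0.148
Since p ≈ 0.148 > α = 0.05, fail to reject H0; the data do not provide sufficient evidence against H0.

t = 1.481, df = 33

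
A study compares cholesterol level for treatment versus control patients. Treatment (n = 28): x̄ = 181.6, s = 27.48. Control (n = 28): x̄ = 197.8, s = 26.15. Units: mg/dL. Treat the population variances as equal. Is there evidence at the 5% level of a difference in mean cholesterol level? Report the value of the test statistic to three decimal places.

-2.260

Let group 1 = treatment, group 2 = control. H0: μ_1 = μ_2; H1: μ_1 ≠ μ_2 (two-sample pooled-variance t-test, two-sided).
s_p² = [(28−1)·27.48² + (28−1)·26.15²]/(28+28−2) = 719.486
t = (181.6 − 197.8)/√[719.486·(1/28 + 1/28)] = -2.260
df = n₁ + n₂ − 2 = 54
Two-sided p-value ≈ 0.0279
Since p ≈ 0.0279 < α = 0.05, reject H0; the evidence is statistically significant.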